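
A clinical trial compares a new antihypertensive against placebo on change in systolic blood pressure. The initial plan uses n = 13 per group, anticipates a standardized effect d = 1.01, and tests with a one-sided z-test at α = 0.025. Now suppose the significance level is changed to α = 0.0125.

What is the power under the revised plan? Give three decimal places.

Power ≈ 0.631

δ = d·√(n/2) = 1.01 × √(13/2) = 2.5750 (unchanged). New critical value: z_{0.0125} = 2.241.
Revised power = P(Z > 2.241 − δ) = Φ(0.334) = 0.6307.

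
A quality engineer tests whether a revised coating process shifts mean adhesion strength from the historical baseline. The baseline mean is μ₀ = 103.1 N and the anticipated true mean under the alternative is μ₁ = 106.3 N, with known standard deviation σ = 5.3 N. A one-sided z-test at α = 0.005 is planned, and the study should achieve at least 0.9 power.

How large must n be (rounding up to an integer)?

n = 41

Standardized effect: d = |μ₁ − μ₀| / σ = |106.3 − 103.1| / 5.3 = 0.6038
Set Φ(δ − 2.576) = 0.9; then δ − 2.576 = Φ⁻¹(0.9) = 1.282, giving δ = 3.857.
δ = d·√n ⇒ n = (δ/d)² = (3.857 / 0.6038)² = 40.82.
Round up to the next whole unit.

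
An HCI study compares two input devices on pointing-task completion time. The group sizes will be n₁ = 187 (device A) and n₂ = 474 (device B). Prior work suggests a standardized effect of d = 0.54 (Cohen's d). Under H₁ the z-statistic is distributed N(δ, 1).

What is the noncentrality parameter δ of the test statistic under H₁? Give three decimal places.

δ ≈ 6.253

The noncentrality parameter scales effect size by the design's sample-size factor: δ = d / √(1/n₁ + 1/n₂) = 0.54 / √(1/187 + 1/474) = 6.2532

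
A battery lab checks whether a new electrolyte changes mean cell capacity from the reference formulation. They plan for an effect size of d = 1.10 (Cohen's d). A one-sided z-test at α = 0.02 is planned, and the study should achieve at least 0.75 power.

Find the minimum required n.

For power 0.75 need Φ(δ − z_{0.02}) = 0.75, so δ = z_{0.02} + z_{0.25} = 2.054 + 0.674 = 2.728.
δ = d·√n ⇒ n = (δ/d)² = (2.728 / 1.10)² = 6.15.
Rounding up, n = 7.

n = 7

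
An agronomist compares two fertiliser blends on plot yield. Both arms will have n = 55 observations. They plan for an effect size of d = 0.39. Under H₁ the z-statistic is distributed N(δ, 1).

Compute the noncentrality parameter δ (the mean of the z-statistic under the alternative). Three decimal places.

δ = d·√(n/2) = 0.39 × √(55/2) = 2.0452

δ ≈ 2.045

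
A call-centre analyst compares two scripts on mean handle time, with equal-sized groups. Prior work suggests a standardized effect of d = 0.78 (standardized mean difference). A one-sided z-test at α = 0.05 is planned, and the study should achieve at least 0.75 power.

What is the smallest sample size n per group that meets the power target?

Set Φ(δ − 1.645) = 0.75; then δ − 1.645 = Φ⁻¹(0.75) = 0.674, giving δ = 2.319.
δ = d·√(n/2) ⇒ n = 2(δ/d)² = 2 × (2.319 / 0.78)² = 17.68.
Round up to the next whole unit.

n = 18 per group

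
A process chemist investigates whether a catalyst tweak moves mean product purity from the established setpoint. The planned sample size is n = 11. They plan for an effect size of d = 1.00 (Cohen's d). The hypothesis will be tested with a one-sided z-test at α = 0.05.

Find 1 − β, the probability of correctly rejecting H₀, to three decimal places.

Power ≈ 0.953

Noncentrality parameter: δ = d·√n = 1.00 × √11 = 3.3166
One-sided α = 0.05 → critical value z_{0.05} = 1.645.
Power = Φ(δ − 1.645) = Φ(1.672) = 0.9527.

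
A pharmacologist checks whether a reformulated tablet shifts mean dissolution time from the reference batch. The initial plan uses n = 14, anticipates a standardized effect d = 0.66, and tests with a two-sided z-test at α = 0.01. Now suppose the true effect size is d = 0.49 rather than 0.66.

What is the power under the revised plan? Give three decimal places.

Power ≈ 0.229

With d = 0.49: δ = d·√n = 0.49 × √14 = 1.8334. Critical value z_{0.005} = 2.576.
Revised power = Φ(δ − 2.576) + Φ(−δ − 2.576) = Φ(-0.742) + Φ(-4.409) = 0.2289 + 0.0000 = 0.2289.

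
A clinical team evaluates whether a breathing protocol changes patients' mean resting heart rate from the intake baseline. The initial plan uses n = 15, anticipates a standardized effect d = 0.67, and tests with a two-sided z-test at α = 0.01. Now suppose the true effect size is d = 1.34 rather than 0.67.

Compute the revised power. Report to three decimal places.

With d = 1.34: δ = d·√n = 1.34 × √15 = 5.1898. Critical value z_{0.005} = 2.576.
Revised power = Φ(δ − 2.576) + Φ(−δ − 2.576) = Φ(2.614) + Φ(-7.766) = 0.9955 + 0.0000 = 0.9955.

Power ≈ 0.996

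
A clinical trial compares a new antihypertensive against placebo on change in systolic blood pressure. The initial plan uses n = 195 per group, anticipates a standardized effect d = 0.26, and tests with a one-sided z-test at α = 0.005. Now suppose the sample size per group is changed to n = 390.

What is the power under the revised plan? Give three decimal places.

With n = 390 per group: δ = d·√(n/2) = 0.26 × √(390/2) = 3.6307. Critical value z_{0.005} = 2.576.
Revised power = P(Z > 2.576 − δ) = Φ(1.055) = 0.8543.

Power ≈ 0.854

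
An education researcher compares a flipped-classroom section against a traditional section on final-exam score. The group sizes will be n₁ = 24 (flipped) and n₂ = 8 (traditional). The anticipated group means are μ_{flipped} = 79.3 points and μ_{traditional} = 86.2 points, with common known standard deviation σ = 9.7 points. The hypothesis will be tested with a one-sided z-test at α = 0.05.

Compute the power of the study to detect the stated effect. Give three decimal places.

Power ≈ 0.539

Standardized effect: d = |μ_{flipped} − μ_{traditional}| / σ = |79.3 − 86.2| / 9.7 = 0.7113
Noncentrality parameter: δ = d / √(1/n₁ + 1/n₂) = 0.7113 / √(1/24 + 1/8) = 1.7424
Critical value for a one-sided test at α = 0.05: z_α = 1.645.
Power = Φ(δ − 1.645) = Φ(0.098) = 0.5389.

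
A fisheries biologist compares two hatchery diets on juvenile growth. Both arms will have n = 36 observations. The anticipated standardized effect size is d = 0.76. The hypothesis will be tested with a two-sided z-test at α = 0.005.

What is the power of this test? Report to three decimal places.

Power ≈ 0.662

Noncentrality parameter: δ = d·√(n/2) = 0.76 × √(36/2) = 3.2244
Two-sided α = 0.005 → critical value z_{0.0025} = 2.807.
Power = Φ(δ − 2.807) + Φ(−δ − 2.807) = Φ(0.417) + Φ(-6.031) = 0.6618 + 0.0000 = 0.6618.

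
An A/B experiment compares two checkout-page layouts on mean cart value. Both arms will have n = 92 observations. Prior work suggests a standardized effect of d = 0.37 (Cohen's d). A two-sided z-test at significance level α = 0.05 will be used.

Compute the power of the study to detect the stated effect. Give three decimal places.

Noncentrality parameter: δ = d·√(n/2) = 0.37 × √(92/2) = 2.5095
Two-sided α = 0.05 → critical value z_{0.025} = 1.960.
Power = Φ(δ − 1.960) + Φ(−δ − 1.960) = Φ(0.549) + Φ(-4.469) = 0.7087 + 0.0000 = 0.7087.

Power ≈ 0.709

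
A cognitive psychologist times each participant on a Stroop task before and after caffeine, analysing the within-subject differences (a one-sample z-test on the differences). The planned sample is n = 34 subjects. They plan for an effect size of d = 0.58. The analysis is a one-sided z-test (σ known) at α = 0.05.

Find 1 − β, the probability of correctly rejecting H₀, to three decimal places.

Noncentrality parameter: δ = d·√n = 0.58 × √34 = 3.3820
One-sided α = 0.05 → critical value z_{0.05} = 1.645.
Power = Φ(δ − 1.645) = Φ(1.737) = 0.9588.

Power ≈ 0.959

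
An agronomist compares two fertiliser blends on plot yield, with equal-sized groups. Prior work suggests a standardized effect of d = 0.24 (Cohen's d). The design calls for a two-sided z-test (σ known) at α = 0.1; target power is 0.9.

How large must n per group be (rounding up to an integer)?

For power 0.9 need Φ(δ − z_{0.05}) = 0.9, so δ = z_{0.05} + z_{0.10} = 1.645 + 1.282 = 2.926.
(For δ > 0 the lower-tail rejection region contributes negligibly to power, so the one-term inversion is standard.)
δ = d·√(n/2) ⇒ n = 2(δ/d)² = 2 × (2.926 / 0.24)² = 297.36.
Round up to the next whole unit.

n = 298 per group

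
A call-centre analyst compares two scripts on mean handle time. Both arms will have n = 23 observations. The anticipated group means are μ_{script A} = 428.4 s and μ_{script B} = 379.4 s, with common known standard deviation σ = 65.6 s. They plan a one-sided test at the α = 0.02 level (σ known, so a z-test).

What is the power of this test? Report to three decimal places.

Power ≈ 0.684

Standardized effect: d = |μ_{script A} − μ_{script B}| / σ = |428.4 − 379.4| / 65.6 = 0.7470
Noncentrality parameter: δ = d·√(n/2) = 0.7470 × √(23/2) = 2.5330
Critical value for a one-sided test at α = 0.02: z_α = 2.054.
Power = Φ(δ − 2.054) = Φ(0.479) = 0.6841.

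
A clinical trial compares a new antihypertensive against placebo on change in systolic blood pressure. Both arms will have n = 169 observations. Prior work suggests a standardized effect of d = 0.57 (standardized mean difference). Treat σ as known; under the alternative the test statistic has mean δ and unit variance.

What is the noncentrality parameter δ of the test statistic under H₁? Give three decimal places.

δ ≈ 5.240

The noncentrality parameter scales effect size by the design's sample-size factor: δ = d·√(n/2) = 0.57 × √(169/2) = 5.2397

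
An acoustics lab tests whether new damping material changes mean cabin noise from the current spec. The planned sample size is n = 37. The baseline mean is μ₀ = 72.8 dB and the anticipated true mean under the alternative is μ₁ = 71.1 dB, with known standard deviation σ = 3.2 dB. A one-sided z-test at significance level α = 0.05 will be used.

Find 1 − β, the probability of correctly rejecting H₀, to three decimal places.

Power ≈ 0.944

Standardized effect: d = |μ₁ − μ₀| / σ = |71.1 − 72.8| / 3.2 = 0.5312
Noncentrality parameter: λ = d·√n = 0.5312 × √37 = 3.2315
Critical value for a one-sided test at α = 0.05: z_α = 1.645.
Power = P(Z > 1.645 − λ) = Φ(1.587) = 0.9437.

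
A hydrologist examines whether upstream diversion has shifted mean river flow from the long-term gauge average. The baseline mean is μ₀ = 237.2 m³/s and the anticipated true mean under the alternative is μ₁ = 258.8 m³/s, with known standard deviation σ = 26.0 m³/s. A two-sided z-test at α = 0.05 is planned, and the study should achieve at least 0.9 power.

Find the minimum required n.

n = 16

Standardized effect: d = |μ₁ − μ₀| / σ = |258.8 − 237.2| / 26.0 = 0.8308
For power 0.9 need Φ(δ − z_{0.025}) = 0.9, so δ = z_{0.025} + z_{0.10} = 1.960 + 1.282 = 3.242.
(For δ > 0 the lower-tail rejection region contributes negligibly to power, so the one-term inversion is standard.)
δ = d·√n ⇒ n = (δ/d)² = (3.242 / 0.8308)² = 15.22.
Rounding up, n = 16.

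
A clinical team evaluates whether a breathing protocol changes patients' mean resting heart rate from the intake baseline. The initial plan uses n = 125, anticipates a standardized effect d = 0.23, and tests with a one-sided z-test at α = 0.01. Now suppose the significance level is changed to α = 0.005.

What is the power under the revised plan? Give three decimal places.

δ = d·√n = 0.23 × √125 = 2.5715 (unchanged). New critical value: z_{0.005} = 2.576.
Revised power = P(Z > 2.576 − δ) = Φ(-0.004) = 0.4983.

Power ≈ 0.498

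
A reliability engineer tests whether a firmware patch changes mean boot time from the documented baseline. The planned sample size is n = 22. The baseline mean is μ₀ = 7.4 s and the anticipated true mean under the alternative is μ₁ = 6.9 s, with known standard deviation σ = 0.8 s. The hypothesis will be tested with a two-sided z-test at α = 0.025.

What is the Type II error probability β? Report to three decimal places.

β ≈ 0.245

Standardized effect: d = |μ₁ − μ₀| / σ = |6.9 − 7.4| / 0.8 = 0.6250
Noncentrality parameter: δ = d·√n = 0.6250 × √22 = 2.9315
Two-sided α = 0.025 → critical value z_{0.0125} = 2.241.
Power = Φ(δ − 2.241) + Φ(−δ − 2.241) = Φ(0.690) + Φ(-5.173) = 0.7549 + 0.0000 = 0.7549.
Type II error: β = 1 − power = 1 − 0.7549 = 0.2451.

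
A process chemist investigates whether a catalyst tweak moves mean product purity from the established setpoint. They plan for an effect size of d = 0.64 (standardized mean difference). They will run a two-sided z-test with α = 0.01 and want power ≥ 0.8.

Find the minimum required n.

n = 29

Set Φ(δ − 2.576) = 0.8; then δ − 2.576 = Φ⁻¹(0.8) = 0.842, giving δ = 3.417.
(Ignoring the negligible lower-tail rejection probability gives the usual closed-form inversion.)
δ = d·√n ⇒ n = (δ/d)² = (3.417 / 0.64)² = 28.51.
Rounding up, n = 29.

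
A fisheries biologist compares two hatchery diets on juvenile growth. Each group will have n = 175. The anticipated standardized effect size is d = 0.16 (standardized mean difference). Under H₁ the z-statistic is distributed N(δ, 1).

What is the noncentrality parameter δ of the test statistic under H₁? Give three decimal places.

δ = d·√(n/2) = 0.16 × √(175/2) = 1.4967

δ ≈ 1.497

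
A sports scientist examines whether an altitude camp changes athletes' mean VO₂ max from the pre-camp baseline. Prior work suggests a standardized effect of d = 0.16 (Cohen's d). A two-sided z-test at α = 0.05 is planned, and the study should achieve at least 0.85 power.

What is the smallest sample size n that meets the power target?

Set Φ(δ − 1.960) = 0.85; then δ − 1.960 = Φ⁻¹(0.85) = 1.036, giving δ = 2.996.
(Ignoring the negligible lower-tail rejection probability gives the usual closed-form inversion.)
δ = d·√n ⇒ n = (δ/d)² = (2.996 / 0.16)² = 350.72.
Round up to the next whole unit.

n = 351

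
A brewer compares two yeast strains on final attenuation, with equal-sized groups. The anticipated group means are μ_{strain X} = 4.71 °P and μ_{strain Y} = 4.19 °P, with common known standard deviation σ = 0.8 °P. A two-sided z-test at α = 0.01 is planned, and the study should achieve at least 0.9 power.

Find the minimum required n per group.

Standardized effect: d = |μ_{strain X} − μ_{strain Y}| / σ = |4.71 − 4.19| / 0.8 = 0.6500
Set Φ(δ − 2.576) = 0.9; then δ − 2.576 = Φ⁻¹(0.9) = 1.282, giving δ = 3.857.
(The Φ(−δ − z_{α/2}) term is vanishingly small for δ > 0 and is dropped in the standard sample-size formula.)
δ = d·√(n/2) ⇒ n = 2(δ/d)² = 2 × (3.857 / 0.6500)² = 70.43.
Round up to the next whole unit.

n = 71 per group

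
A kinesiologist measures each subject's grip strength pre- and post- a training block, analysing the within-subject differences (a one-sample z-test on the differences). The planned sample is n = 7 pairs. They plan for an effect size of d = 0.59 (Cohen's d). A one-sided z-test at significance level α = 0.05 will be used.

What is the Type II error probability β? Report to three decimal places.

β ≈ 0.533

Noncentrality parameter: λ = d·√n = 0.59 × √7 = 1.5610
One-sided α = 0.05 → critical value z_{0.05} = 1.645.
Power = Φ(λ − 1.645) = Φ(-0.084) = 0.4666.
Type II error: β = 1 − power = 1 − 0.4666 = 0.5334.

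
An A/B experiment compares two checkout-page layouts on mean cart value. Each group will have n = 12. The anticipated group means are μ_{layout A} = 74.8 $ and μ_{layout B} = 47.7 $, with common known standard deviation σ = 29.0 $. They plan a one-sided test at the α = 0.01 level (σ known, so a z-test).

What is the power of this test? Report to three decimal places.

Power ≈ 0.485

Standardized effect: d = |μ_{layout A} − μ_{layout B}| / σ = |74.8 − 47.7| / 29.0 = 0.9345
Noncentrality parameter: δ = d·√(n/2) = 0.9345 × √(12/2) = 2.2890
Critical value for a one-sided test at α = 0.01: z_α = 2.326.
Power = Φ(δ − 2.326) = Φ(-0.037) = 0.4851.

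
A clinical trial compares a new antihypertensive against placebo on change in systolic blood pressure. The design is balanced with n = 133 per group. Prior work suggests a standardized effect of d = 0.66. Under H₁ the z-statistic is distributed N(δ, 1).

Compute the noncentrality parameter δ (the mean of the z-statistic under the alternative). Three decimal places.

The noncentrality parameter scales effect size by the design's sample-size factor: δ = d·√(n/2) = 0.66 × √(133/2) = 5.3821

δ ≈ 5.382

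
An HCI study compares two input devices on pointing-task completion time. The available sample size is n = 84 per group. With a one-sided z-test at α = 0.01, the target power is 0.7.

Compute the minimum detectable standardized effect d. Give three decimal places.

Need Φ(δ − 2.326) = 0.7, so δ = 2.326 + 0.524 = 2.851.
δ = d·√(n/2) ⇒ d = δ/√(n/2) = 2.851/√(84/2) = 0.4399.

d ≈ 0.440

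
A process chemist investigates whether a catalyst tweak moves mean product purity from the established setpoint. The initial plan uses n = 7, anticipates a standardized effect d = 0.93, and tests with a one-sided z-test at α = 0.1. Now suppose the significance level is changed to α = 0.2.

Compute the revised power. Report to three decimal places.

Power ≈ 0.947

δ = d·√n = 0.93 × √7 = 2.4605 (unchanged). New critical value: z_{0.2} = 0.842.
Revised power = Φ(δ − 0.842) = Φ(1.619) = 0.9473.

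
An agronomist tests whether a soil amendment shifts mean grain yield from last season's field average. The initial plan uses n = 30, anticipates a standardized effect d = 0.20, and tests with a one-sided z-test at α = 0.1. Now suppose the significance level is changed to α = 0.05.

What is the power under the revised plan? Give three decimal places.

δ = d·√n = 0.20 × √30 = 1.0954 (unchanged). New critical value: z_{0.05} = 1.645.
Revised power = P(Z > 1.645 − δ) = Φ(-0.549) = 0.2914.

Power ≈ 0.291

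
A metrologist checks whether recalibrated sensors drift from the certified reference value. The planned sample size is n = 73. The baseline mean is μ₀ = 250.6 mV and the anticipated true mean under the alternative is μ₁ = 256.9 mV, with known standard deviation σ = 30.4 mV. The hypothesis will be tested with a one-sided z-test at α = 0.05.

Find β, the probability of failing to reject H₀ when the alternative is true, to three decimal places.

Standardized effect: d = |μ₁ − μ₀| / σ = |256.9 − 250.6| / 30.4 = 0.2072
Noncentrality parameter: δ = d·√n = 0.2072 × √73 = 1.7706
One-sided α = 0.05 → critical value z_{0.05} = 1.645.
Power = P(Z > 1.645 − δ) = Φ(0.126) = 0.5500.
Type II error: β = 1 − power = 1 − 0.5500 = 0.4500.

β ≈ 0.450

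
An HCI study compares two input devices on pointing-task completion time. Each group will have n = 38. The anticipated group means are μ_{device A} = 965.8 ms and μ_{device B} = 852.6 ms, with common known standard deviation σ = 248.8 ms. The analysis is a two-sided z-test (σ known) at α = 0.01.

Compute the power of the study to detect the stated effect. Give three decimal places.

Standardized effect: d = |μ_{device A} − μ_{device B}| / σ = |965.8 − 852.6| / 248.8 = 0.4550
Noncentrality parameter: δ = d·√(n/2) = 0.4550 × √(38/2) = 1.9832
Critical value for a two-sided test at α = 0.01: z_{α/2} = 2.576.
Power = Φ(δ − 2.576) + Φ(−δ − 2.576) = Φ(-0.593) + Φ(-4.559) = 0.2767 + 0.0000 = 0.2767.

Power ≈ 0.277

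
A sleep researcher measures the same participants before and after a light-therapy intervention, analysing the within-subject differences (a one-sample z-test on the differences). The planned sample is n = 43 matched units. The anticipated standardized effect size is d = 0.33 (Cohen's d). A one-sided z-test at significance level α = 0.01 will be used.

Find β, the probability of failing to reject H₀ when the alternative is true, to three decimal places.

Noncentrality parameter: δ = d·√n = 0.33 × √43 = 2.1640
One-sided α = 0.01 → critical value z_{0.01} = 2.326.
Power = Φ(δ − 2.326) = Φ(-0.162) = 0.4355.
Type II error: β = 1 − power = 1 − 0.4355 = 0.5645.

β ≈ 0.565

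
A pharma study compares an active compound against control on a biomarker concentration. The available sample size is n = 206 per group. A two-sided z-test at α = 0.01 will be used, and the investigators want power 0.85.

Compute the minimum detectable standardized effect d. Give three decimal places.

Required noncentrality: δ = z_{0.005} + z_{0.15} = 2.576 + 1.036 = 3.612.
(Lower-tail contribution to power is negligible for δ > 0.)
δ = d·√(n/2) ⇒ d = δ/√(n/2) = 3.612/√(206/2) = 0.3559.

d ≈ 0.356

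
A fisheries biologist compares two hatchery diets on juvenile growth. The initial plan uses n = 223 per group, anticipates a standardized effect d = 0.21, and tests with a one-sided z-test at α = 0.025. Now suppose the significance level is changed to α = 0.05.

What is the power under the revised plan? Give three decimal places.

Power ≈ 0.717

δ = d·√(n/2) = 0.21 × √(223/2) = 2.2175 (unchanged). New critical value: z_{0.05} = 1.645.
Revised power = P(Z > 1.645 − δ) = Φ(0.573) = 0.7165.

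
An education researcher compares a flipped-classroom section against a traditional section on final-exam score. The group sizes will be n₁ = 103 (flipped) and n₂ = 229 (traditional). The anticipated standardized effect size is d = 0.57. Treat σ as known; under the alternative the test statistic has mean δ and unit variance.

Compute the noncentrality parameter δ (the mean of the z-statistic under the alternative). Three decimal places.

δ = d / √(1/n₁ + 1/n₂) = 0.57 / √(1/103 + 1/229) = 4.8044

δ ≈ 4.804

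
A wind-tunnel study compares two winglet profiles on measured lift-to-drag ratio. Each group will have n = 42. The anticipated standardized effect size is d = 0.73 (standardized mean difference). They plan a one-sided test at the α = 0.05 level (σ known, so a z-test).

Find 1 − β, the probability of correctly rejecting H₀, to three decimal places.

Power ≈ 0.955

Noncentrality parameter: δ = d·√(n/2) = 0.73 × √(42/2) = 3.3453
Critical value for a one-sided test at α = 0.05: z_α = 1.645.
Power = P(Z > 1.645 − δ) = Φ(1.700) = 0.9555.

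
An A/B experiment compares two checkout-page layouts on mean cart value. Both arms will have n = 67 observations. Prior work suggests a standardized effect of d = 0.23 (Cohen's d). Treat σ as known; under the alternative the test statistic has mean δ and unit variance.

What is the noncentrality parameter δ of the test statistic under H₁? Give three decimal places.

δ ≈ 1.331

δ = d·√(n/2) = 0.23 × √(67/2) = 1.3312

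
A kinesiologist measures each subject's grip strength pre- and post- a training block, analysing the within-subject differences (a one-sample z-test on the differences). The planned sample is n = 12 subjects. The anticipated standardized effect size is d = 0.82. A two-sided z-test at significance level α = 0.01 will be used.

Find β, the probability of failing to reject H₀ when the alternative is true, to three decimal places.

Noncentrality parameter: δ = d·√n = 0.82 × √12 = 2.8406
Two-sided α = 0.01 → critical value z_{0.005} = 2.576.
Power = Φ(δ − 2.576) + Φ(−δ − 2.576) = Φ(0.265) + Φ(-5.416) = 0.6044 + 0.0000 = 0.6044.
Type II error: β = 1 − power = 1 − 0.6044 = 0.3956.

β ≈ 0.396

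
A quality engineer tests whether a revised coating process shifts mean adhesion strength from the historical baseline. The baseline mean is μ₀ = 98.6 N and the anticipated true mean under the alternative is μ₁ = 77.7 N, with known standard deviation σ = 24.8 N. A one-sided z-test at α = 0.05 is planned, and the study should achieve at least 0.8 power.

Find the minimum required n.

Standardized effect: d = |μ₁ − μ₀| / σ = |77.7 − 98.6| / 24.8 = 0.8427
Set Φ(δ − 1.645) = 0.8; then δ − 1.645 = Φ⁻¹(0.8) = 0.842, giving δ = 2.486.
δ = d·√n ⇒ n = (δ/d)² = (2.486 / 0.8427)² = 8.71.
Rounding up, n = 9.

n = 9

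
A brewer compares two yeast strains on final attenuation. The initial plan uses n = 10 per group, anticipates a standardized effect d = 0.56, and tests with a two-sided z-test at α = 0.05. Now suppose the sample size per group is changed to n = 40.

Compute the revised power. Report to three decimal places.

Power ≈ 0.707

With n = 40 per group: δ = d·√(n/2) = 0.56 × √(40/2) = 2.5044. Critical value z_{0.025} = 1.960.
Revised power = Φ(δ − 1.960) + Φ(−δ − 1.960) = Φ(0.544) + Φ(-4.464) = 0.7069 + 0.0000 = 0.7069.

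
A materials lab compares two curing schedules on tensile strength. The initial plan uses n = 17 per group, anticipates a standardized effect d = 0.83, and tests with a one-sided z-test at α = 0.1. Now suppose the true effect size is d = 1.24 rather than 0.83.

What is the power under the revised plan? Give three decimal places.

Power ≈ 0.990

With d = 1.24: δ = d·√(n/2) = 1.24 × √(17/2) = 3.6152. Critical value z_{0.1} = 1.282.
Revised power = P(Z > 1.282 − δ) = Φ(2.334) = 0.9902.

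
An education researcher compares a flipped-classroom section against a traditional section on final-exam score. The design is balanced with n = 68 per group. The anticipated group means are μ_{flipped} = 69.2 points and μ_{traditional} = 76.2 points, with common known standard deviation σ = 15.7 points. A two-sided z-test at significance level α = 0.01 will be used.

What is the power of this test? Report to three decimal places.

Standardized effect: d = |μ_{flipped} − μ_{traditional}| / σ = |69.2 − 76.2| / 15.7 = 0.4459
Noncentrality parameter: δ = d·√(n/2) = 0.4459 × √(68/2) = 2.5998
Two-sided α = 0.01 → critical value z_{0.005} = 2.576.
Power = Φ(δ − 2.576) + Φ(−δ − 2.576) = Φ(0.024) + Φ(-5.176) = 0.5096 + 0.0000 = 0.5096.

Power ≈ 0.510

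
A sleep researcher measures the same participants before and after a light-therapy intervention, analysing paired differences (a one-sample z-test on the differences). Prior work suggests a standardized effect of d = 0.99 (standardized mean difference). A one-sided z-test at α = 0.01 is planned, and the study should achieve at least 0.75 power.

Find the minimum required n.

n = 10

Set Φ(δ − 2.326) = 0.75; then δ − 2.326 = Φ⁻¹(0.75) = 0.674, giving δ = 3.001.
δ = d·√n ⇒ n = (δ/d)² = (3.001 / 0.99)² = 9.19.
Round up to the next whole unit.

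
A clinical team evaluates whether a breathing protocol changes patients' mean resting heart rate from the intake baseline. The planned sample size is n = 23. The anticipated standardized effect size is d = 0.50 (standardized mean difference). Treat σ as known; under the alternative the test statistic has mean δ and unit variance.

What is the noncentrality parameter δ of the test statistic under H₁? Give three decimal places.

δ ≈ 2.398

δ = d·√n = 0.50 × √23 = 2.3979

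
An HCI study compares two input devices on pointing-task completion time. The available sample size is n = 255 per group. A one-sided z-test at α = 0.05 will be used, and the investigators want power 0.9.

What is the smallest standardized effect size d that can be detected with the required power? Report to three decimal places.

Need Φ(δ − 1.645) = 0.9, so δ = 1.645 + 1.282 = 2.926.
δ = d·√(n/2) ⇒ d = δ/√(n/2) = 2.926/√(255/2) = 0.2592.

d ≈ 0.259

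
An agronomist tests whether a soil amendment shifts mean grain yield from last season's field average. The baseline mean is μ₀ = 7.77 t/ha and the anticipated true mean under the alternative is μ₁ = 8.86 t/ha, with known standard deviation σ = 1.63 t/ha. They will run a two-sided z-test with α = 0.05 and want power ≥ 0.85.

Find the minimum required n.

Standardized effect: d = |μ₁ − μ₀| / σ = |8.86 − 7.77| / 1.63 = 0.6687
Set Φ(δ − 1.960) = 0.85; then δ − 1.960 = Φ⁻¹(0.85) = 1.036, giving δ = 2.996.
(The Φ(−δ − z_{α/2}) term is vanishingly small for δ > 0 and is dropped in the standard sample-size formula.)
δ = d·√n ⇒ n = (δ/d)² = (2.996 / 0.6687)² = 20.08.
Round up to the next whole unit.

n = 21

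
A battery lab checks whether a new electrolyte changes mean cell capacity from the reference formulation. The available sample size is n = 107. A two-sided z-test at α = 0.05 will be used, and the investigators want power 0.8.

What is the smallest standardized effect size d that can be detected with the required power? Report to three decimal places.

Required noncentrality: δ = z_{0.025} + z_{0.20} = 1.960 + 0.842 = 2.802.
(The second rejection-region term Φ(−δ − z_{α/2}) is negligible and dropped.)
δ = d·√n ⇒ d = δ/√n = 2.802/√107 = 0.2708.

d ≈ 0.271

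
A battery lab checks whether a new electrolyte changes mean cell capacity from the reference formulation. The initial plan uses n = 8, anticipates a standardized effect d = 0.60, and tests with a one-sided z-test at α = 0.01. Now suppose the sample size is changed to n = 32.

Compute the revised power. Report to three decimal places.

With n = 32: δ = d·√n = 0.60 × √32 = 3.3941. Critical value z_{0.01} = 2.326.
Revised power = P(Z > 2.326 − δ) = Φ(1.068) = 0.8572.

Power ≈ 0.857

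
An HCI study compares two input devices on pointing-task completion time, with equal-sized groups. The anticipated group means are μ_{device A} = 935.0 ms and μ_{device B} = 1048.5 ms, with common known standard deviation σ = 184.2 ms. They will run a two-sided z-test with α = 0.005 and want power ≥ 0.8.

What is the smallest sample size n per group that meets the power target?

Standardized effect: d = |μ_{device A} − μ_{device B}| / σ = |935.0 − 1048.5| / 184.2 = 0.6162
For power 0.8 need Φ(δ − z_{0.0025}) = 0.8, so δ = z_{0.0025} + z_{0.20} = 2.807 + 0.842 = 3.649.
(The Φ(−δ − z_{α/2}) term is vanishingly small for δ > 0 and is dropped in the standard sample-size formula.)
δ = d·√(n/2) ⇒ n = 2(δ/d)² = 2 × (3.649 / 0.6162)² = 70.13.
Rounding up, n = 71 per group.

n = 71 per group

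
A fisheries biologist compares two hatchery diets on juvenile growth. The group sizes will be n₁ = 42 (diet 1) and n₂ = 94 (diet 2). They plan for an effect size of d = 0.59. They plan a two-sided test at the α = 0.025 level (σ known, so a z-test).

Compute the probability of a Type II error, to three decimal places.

Noncentrality parameter: δ = d / √(1/n₁ + 1/n₂) = 0.59 / √(1/42 + 1/94) = 3.1789
Two-sided α = 0.025 → critical value z_{0.0125} = 2.241.
Power = Φ(δ − 2.241) + Φ(−δ − 2.241) = Φ(0.937) + Φ(-5.420) = 0.8257 + 0.0000 = 0.8257.
Type II error: β = 1 − power = 1 − 0.8257 = 0.1743.

β ≈ 0.174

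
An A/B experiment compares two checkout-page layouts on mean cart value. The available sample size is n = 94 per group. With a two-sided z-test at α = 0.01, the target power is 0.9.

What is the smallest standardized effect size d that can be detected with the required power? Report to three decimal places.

d ≈ 0.563

Need Φ(δ − 2.576) = 0.9, so δ = 2.576 + 1.282 = 3.857.
(Lower-tail contribution to power is negligible for δ > 0.)
δ = d·√(n/2) ⇒ d = δ/√(n/2) = 3.857/√(94/2) = 0.5627.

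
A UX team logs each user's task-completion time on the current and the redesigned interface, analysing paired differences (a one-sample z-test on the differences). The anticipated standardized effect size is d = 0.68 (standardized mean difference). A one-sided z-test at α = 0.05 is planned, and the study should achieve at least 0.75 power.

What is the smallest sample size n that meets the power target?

n = 12

Set Φ(δ − 1.645) = 0.75; then δ − 1.645 = Φ⁻¹(0.75) = 0.674, giving δ = 2.319.
δ = d·√n ⇒ n = (δ/d)² = (2.319 / 0.68)² = 11.63.
Rounding up, n = 12.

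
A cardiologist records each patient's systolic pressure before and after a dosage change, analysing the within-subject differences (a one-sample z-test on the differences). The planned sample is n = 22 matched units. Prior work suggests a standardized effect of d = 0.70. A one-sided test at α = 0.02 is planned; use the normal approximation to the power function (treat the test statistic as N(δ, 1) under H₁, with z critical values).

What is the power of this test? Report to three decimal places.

Power ≈ 0.891

Noncentrality parameter: δ = d·√n = 0.70 × √22 = 3.2833
One-sided α = 0.02 → critical value z_{0.02} = 2.054.
Power = Φ(δ − 2.054) = Φ(1.230) = 0.8906.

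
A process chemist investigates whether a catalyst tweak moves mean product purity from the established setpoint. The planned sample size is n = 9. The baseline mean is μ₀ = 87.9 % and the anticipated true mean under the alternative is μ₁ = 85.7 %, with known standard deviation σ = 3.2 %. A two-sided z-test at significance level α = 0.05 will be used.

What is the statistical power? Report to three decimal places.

Standardized effect: d = |μ₁ − μ₀| / σ = |85.7 − 87.9| / 3.2 = 0.6875
Noncentrality parameter: δ = d·√n = 0.6875 × √9 = 2.0625
Two-sided α = 0.05 → critical value z_{0.025} = 1.960.
Power = Φ(δ − 1.960) + Φ(−δ − 1.960) = Φ(0.103) + Φ(-4.022) = 0.5408 + 0.0000 = 0.5409.

Power ≈ 0.541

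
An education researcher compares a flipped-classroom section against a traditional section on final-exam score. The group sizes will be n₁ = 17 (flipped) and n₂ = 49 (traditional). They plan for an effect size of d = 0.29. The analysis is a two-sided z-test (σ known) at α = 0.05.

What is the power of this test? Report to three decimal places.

Noncentrality parameter: δ = d / √(1/n₁ + 1/n₂) = 0.29 / √(1/17 + 1/49) = 1.0303
Two-sided α = 0.05 → critical value z_{0.025} = 1.960.
Power = Φ(δ − 1.960) + Φ(−δ − 1.960) = Φ(-0.930) + Φ(-2.990) = 0.1763 + 0.0014 = 0.1777.

Power ≈ 0.178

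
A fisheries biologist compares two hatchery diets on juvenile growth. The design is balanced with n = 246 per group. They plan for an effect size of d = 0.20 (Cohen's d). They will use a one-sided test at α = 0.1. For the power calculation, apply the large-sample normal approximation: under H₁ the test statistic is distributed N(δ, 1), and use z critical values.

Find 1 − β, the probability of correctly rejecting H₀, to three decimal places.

Noncentrality parameter: δ = d·√(n/2) = 0.20 × √(246/2) = 2.2181
One-sided α = 0.1 → critical value z_{0.1} = 1.282.
Power = Φ(δ − 1.282) = Φ(0.937) = 0.8255.

Power ≈ 0.826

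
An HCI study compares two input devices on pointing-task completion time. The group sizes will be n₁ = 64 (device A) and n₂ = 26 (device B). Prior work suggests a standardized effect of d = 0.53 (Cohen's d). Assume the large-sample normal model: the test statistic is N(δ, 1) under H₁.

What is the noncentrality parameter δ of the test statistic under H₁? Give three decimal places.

δ ≈ 2.279

The noncentrality parameter scales effect size by the design's sample-size factor: δ = d / √(1/n₁ + 1/n₂) = 0.53 / √(1/64 + 1/26) = 2.2789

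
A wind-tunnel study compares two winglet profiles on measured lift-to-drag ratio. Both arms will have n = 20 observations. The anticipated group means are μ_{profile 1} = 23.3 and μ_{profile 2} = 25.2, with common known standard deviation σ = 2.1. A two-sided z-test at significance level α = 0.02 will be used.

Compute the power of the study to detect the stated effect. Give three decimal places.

Standardized effect: d = |μ_{profile 1} − μ_{profile 2}| / σ = |23.3 − 25.2| / 2.1 = 0.9048
Noncentrality parameter: δ = d·√(n/2) = 0.9048 × √(20/2) = 2.8611
Two-sided α = 0.02 → critical value z_{0.01} = 2.326.
Power = Φ(δ − 2.326) + Φ(−δ − 2.326) = Φ(0.535) + Φ(-5.187) = 0.7036 + 0.0000 = 0.7036.

Power ≈ 0.704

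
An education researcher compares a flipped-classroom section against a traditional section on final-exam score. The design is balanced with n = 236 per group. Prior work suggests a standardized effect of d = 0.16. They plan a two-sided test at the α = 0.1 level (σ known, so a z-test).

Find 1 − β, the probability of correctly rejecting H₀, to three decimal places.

Power ≈ 0.537

Noncentrality parameter: δ = d·√(n/2) = 0.16 × √(236/2) = 1.7380
Critical value for a two-sided test at α = 0.1: z_{α/2} = 1.645.
Power = Φ(δ − 1.645) + Φ(−δ − 1.645) = Φ(0.093) + Φ(-3.383) = 0.5371 + 0.0004 = 0.5375.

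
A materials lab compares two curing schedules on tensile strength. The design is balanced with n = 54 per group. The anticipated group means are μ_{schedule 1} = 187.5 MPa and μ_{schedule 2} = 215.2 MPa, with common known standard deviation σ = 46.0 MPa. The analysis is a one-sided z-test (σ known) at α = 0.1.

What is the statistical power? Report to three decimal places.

Standardized effect: d = |μ_{schedule 1} − μ_{schedule 2}| / σ = |187.5 − 215.2| / 46.0 = 0.6022
Noncentrality parameter: δ = d·√(n/2) = 0.6022 × √(54/2) = 3.1290
Critical value for a one-sided test at α = 0.1: z_α = 1.282.
Power = Φ(δ − 1.282) = Φ(1.847) = 0.9677.

Power ≈ 0.968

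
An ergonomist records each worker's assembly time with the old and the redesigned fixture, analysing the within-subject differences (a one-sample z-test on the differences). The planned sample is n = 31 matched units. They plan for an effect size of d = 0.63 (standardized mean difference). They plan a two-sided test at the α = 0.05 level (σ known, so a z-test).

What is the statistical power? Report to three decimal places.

Power ≈ 0.939

Noncentrality parameter: δ = d·√n = 0.63 × √31 = 3.5077
Critical value for a two-sided test at α = 0.05: z_{α/2} = 1.960.
Power = Φ(δ − 1.960) + Φ(−δ − 1.960) = Φ(1.548) + Φ(-5.468) = 0.9392 + 0.0000 = 0.9392.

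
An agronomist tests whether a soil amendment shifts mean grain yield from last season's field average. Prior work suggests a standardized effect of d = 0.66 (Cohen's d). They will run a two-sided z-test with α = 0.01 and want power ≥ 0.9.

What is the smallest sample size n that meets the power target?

Set Φ(δ − 2.576) = 0.9; then δ − 2.576 = Φ⁻¹(0.9) = 1.282, giving δ = 3.857.
(For δ > 0 the lower-tail rejection region contributes negligibly to power, so the one-term inversion is standard.)
δ = d·√n ⇒ n = (δ/d)² = (3.857 / 0.66)² = 34.16.
Round up to the next whole unit.

n = 35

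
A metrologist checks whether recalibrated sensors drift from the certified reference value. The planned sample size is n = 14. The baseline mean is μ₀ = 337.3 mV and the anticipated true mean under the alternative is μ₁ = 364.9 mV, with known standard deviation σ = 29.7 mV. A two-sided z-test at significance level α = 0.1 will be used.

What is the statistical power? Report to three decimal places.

Power ≈ 0.967

Standardized effect: d = |μ₁ − μ₀| / σ = |364.9 − 337.3| / 29.7 = 0.9293
Noncentrality parameter: λ = d·√n = 0.9293 × √14 = 3.4771
Critical value for a two-sided test at α = 0.1: z_{α/2} = 1.645.
Power = Φ(λ − 1.645) + Φ(−λ − 1.645) = Φ(1.832) + Φ(-5.122) = 0.9665 + 0.0000 = 0.9665.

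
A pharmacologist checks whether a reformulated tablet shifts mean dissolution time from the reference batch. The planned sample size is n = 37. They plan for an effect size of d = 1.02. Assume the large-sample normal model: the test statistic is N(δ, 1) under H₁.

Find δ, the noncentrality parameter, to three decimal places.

The noncentrality parameter scales effect size by the design's sample-size factor: δ = d·√n = 1.02 × √37 = 6.2044

δ ≈ 6.204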